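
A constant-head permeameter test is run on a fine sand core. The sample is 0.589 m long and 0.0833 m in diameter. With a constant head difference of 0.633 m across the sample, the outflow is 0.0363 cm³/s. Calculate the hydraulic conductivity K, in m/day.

Cross-sectional area A = π·(d/2)² = π × (0.0833/2)² = 0.005450 m².
Convert discharge: 0.0363 cm³/s = 3.630e-08 m³/s.
Darcy's law rearranged: K = Q·L / (A·Δh) = 3.630e-08 × 0.589 / (0.005450 × 0.633) = 6.198e-06 m/s = 0.5355 m/day.

0.535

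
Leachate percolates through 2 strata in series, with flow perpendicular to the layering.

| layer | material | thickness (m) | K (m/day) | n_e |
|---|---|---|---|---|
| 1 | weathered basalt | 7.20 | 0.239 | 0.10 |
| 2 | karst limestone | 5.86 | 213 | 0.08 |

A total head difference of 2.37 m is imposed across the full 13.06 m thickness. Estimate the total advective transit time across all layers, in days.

15.1

With flow normal to the layers, continuity requires the same specific discharge q through every layer.
Σ(b_i/K_i) = 7.20/0.239 + 5.86/213 = 30.15 d.
q = Δh / Σ(b_i/K_i) = 2.37 / 30.15 = 0.07860 m/day.
In each layer the seepage velocity is v_i = q/n_i, so the layer transit time is t_i = b_i·n_i / q:
  layer 1 (weathered basalt): t_1 = 7.20 × 0.10 / 0.07860 = 9.160 d
  layer 2 (karst limestone): t_2 = 5.86 × 0.08 / 0.07860 = 5.964 d
Total t = Σ t_i = 15.12 days.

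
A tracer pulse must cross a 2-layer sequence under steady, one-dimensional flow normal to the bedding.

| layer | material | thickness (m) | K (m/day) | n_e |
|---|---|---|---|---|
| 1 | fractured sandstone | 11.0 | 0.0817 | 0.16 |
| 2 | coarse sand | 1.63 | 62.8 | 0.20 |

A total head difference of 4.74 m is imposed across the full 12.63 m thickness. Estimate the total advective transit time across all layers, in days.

59.3

With flow normal to the layers, continuity requires the same specific discharge q through every layer.
Σ(b_i/K_i) = 11.0/0.0817 + 1.63/62.8 = 134.7 d.
q = Δh / Σ(b_i/K_i) = 4.74 / 134.7 = 0.03520 m/day.
In each layer the seepage velocity is v_i = q/n_i, so the layer transit time is t_i = b_i·n_i / q:
  layer 1 (fractured sandstone): t_1 = 11.0 × 0.16 / 0.03520 = 50.00 d
  layer 2 (coarse sand): t_2 = 1.63 × 0.20 / 0.03520 = 9.262 d
Total t = Σ t_i = 59.26 days.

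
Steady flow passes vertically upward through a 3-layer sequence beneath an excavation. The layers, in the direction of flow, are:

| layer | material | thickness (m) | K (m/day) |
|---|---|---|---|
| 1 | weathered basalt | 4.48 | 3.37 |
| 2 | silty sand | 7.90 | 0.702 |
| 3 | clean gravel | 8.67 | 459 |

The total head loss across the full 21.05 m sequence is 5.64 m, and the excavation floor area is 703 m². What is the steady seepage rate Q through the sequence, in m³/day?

Flow is perpendicular to layering, so the layers act in series and the equivalent K is the thickness-weighted harmonic mean.
Total thickness L = 4.48 + 7.90 + 8.67 = 21.05 m.
Σ(b_i/K_i) = 4.48/3.37 + 7.90/0.702 + 8.67/459 = 12.60 d.
K_eq = L / Σ(b_i/K_i) = 21.05 / 12.60 = 1.670 m/day.
Q = K_eq · A · (Δh/L) = 1.670 × 703 × (5.64/21.05) = 314.6 m³/day.

315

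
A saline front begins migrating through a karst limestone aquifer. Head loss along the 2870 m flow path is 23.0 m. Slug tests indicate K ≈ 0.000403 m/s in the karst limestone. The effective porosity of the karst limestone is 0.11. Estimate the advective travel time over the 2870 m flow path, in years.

Convert K: 0.000403 m/s × 86400 = 34.82 m/day.
Hydraulic gradient i = Δh / L = 23.0 / 2870 = 0.008014.
Darcy flux q = K · i = 34.82 × 0.008014 = 0.2790 m/day.
Seepage velocity v = q / n_e = 0.2790 / 0.11 = 2.537 m/day.
Travel time t = L / v = 2870 / 2.537 = 1131 days = 3.098 years.

3.10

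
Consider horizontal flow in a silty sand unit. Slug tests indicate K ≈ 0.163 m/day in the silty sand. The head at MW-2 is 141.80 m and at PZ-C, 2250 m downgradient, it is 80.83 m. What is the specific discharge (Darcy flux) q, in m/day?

Hydraulic gradient i = (141.80 − 80.83) / 2250 = 60.97 / 2250 = 0.02710.
Specific discharge q = K · i = 0.1630 × 0.02710 = 0.004417 m/day.

0.00442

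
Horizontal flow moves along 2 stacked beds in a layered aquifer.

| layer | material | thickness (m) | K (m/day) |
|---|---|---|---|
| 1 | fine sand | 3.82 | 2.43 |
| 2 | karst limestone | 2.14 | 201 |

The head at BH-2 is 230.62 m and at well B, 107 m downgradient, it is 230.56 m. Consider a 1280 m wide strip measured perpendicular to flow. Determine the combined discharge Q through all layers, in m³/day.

315

Flow is parallel to layering, so each bed carries its own Darcy discharge and the transmissivities add.
Σ(K_i·b_i) = 2.43×3.82 + 201×2.14 = 439.4 m²/day.
Hydraulic gradient i = (230.62 − 230.56) / 107 = 0.06 / 107 = 0.0005607.
Q = Σ(K_i·b_i) · W · i = 439.4 × 1280 × 0.0005607 = 315.4 m³/day.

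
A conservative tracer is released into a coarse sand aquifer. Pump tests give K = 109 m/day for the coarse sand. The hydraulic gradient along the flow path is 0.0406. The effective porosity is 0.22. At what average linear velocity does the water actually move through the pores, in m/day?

20.1

Hydraulic gradient i = 0.0406.
Darcy flux q = K · i = 109.0 × 0.04060 = 4.425 m/day.
Seepage velocity v = q / n_e = 4.425 / 0.22 = 20.12 m/day.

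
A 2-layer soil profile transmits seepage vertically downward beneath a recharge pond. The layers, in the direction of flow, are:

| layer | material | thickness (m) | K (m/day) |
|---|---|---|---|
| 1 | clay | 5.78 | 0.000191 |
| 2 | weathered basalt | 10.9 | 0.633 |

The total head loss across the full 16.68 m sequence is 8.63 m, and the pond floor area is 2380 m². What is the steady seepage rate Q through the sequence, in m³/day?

0.678

Flow is perpendicular to layering, so the layers act in series and the equivalent K is the thickness-weighted harmonic mean.
Total thickness L = 5.78 + 10.9 = 16.68 m.
Σ(b_i/K_i) = 5.78/0.000191 + 10.9/0.633 = 30279 d.
K_eq = L / Σ(b_i/K_i) = 16.68 / 30279 = 0.0005509 m/day.
Q = K_eq · A · (Δh/L) = 0.0005509 × 2380 × (8.63/16.68) = 0.6783 m³/day.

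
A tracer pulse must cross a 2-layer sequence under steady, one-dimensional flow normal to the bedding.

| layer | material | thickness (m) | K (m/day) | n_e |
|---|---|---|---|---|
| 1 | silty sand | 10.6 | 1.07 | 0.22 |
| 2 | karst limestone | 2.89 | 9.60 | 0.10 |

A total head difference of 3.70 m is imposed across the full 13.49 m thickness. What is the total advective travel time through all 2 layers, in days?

With flow normal to the layers, continuity requires the same specific discharge q through every layer.
Σ(b_i/K_i) = 10.6/1.07 + 2.89/9.60 = 10.21 d.
q = Δh / Σ(b_i/K_i) = 3.70 / 10.21 = 0.3625 m/day.
In each layer the seepage velocity is v_i = q/n_i, so the layer transit time is t_i = b_i·n_i / q:
  layer 1 (silty sand): t_1 = 10.6 × 0.22 / 0.3625 = 6.434 d
  layer 2 (karst limestone): t_2 = 2.89 × 0.10 / 0.3625 = 0.7973 d
Total t = Σ t_i = 7.231 days.

7.23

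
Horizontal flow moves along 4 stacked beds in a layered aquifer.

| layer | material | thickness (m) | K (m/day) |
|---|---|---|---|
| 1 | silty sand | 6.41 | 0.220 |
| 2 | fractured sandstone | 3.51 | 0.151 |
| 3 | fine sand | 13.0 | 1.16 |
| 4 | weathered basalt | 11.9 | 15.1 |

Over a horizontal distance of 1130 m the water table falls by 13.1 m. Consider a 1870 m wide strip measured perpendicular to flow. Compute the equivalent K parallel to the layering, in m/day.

5.65

Flow is parallel to layering, so each bed carries its own Darcy discharge and the transmissivities add.
Σ(K_i·b_i) = 0.220×6.41 + 0.151×3.51 + 1.16×13.0 + 15.1×11.9 = 196.7 m²/day.
Total thickness b = 34.82 m, so K_eq = Σ(K_i·b_i)/b = 5.649 m/day.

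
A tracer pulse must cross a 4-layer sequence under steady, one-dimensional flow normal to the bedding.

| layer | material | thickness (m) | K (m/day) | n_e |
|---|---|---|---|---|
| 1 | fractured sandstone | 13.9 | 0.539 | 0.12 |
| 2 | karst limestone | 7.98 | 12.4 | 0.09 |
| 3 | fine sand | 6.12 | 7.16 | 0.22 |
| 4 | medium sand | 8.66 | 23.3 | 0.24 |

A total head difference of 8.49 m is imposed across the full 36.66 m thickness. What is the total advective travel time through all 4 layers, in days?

With flow normal to the layers, continuity requires the same specific discharge q through every layer.
Σ(b_i/K_i) = 13.9/0.539 + 7.98/12.4 + 6.12/7.16 + 8.66/23.3 = 27.66 d.
q = Δh / Σ(b_i/K_i) = 8.49 / 27.66 = 0.3070 m/day.
In each layer the seepage velocity is v_i = q/n_i, so the layer transit time is t_i = b_i·n_i / q:
  layer 1 (fractured sandstone): t_1 = 13.9 × 0.12 / 0.3070 = 5.434 d
  layer 2 (karst limestone): t_2 = 7.98 × 0.09 / 0.3070 = 2.340 d
  layer 3 (fine sand): t_3 = 6.12 × 0.22 / 0.3070 = 4.386 d
  layer 4 (medium sand): t_4 = 8.66 × 0.24 / 0.3070 = 6.771 d
Total t = Σ t_i = 18.93 days.

18.9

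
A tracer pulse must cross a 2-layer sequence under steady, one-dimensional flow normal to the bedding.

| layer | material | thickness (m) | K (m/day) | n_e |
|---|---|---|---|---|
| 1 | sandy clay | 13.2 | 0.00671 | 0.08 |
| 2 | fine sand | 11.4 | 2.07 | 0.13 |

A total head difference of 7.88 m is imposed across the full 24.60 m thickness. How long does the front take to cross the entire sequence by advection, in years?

1.74

With flow normal to the layers, continuity requires the same specific discharge q through every layer.
Σ(b_i/K_i) = 13.2/0.00671 + 11.4/2.07 = 1973 d.
q = Δh / Σ(b_i/K_i) = 7.88 / 1973 = 0.003994 m/day.
In each layer the seepage velocity is v_i = q/n_i, so the layer transit time is t_i = b_i·n_i / q:
  layer 1 (sandy clay): t_1 = 13.2 × 0.08 / 0.003994 = 264.4 d
  layer 2 (fine sand): t_2 = 11.4 × 0.13 / 0.003994 = 371.0 d
Total t = Σ t_i = 635.4 days = 1.740 years.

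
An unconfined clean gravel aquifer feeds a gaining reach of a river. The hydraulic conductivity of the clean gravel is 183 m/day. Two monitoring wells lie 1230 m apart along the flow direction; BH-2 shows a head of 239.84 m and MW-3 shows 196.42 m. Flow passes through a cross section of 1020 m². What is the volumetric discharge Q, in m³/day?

6590

Hydraulic gradient i = (239.84 − 196.42) / 1230 = 43.42 / 1230 = 0.03530.
Darcy's law: Q = K · A · i = 183.0 × 1020 × 0.03530 = 6589 m³/day.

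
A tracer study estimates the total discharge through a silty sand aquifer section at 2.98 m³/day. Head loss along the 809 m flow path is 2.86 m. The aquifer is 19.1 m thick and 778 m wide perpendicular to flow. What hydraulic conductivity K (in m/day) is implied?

0.0567

Cross-sectional area A = 778 × 19.1 = 14860 m².
Hydraulic gradient i = Δh / L = 2.86 / 809 = 0.003535.
From Q = K·A·i, K = Q / (A·i) = 2.98 / (14860 × 0.003535) = 0.05673 m/day.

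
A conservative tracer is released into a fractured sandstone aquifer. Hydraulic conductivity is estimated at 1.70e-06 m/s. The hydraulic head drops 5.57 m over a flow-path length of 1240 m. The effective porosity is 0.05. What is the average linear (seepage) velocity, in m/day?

0.0132

Convert K: 1.70e-06 m/s × 86400 = 0.1469 m/day.
Hydraulic gradient i = Δh / L = 5.57 / 1240 = 0.004492.
Darcy flux q = K · i = 0.1469 × 0.004492 = 0.0006598 m/day.
Seepage velocity v = q / n_e = 0.0006598 / 0.05 = 0.01320 m/day.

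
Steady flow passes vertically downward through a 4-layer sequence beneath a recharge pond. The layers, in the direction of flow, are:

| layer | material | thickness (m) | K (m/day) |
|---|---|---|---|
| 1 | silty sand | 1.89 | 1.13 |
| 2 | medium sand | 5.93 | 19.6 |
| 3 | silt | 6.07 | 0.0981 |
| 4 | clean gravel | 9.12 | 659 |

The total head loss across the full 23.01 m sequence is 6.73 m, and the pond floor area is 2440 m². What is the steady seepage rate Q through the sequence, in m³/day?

257

Flow is perpendicular to layering, so the layers act in series and the equivalent K is the thickness-weighted harmonic mean.
Total thickness L = 1.89 + 5.93 + 6.07 + 9.12 = 23.01 m.
Σ(b_i/K_i) = 1.89/1.13 + 5.93/19.6 + 6.07/0.0981 + 9.12/659 = 63.86 d.
K_eq = L / Σ(b_i/K_i) = 23.01 / 63.86 = 0.3603 m/day.
Q = K_eq · A · (Δh/L) = 0.3603 × 2440 × (6.73/23.01) = 257.1 m³/day.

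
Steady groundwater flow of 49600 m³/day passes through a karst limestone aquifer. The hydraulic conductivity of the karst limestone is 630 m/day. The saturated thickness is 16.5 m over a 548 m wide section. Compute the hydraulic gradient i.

0.00871

Cross-sectional area A = 548 × 16.5 = 9042 m².
From Q = K·A·i, i = Q / (K·A) = 49600 / (630.0 × 9042) = 0.008707.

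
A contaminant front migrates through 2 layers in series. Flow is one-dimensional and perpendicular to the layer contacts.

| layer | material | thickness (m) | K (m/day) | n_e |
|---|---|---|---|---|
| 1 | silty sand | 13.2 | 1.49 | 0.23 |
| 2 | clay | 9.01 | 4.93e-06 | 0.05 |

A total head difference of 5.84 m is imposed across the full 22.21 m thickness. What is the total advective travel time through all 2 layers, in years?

2990

With flow normal to the layers, continuity requires the same specific discharge q through every layer.
Σ(b_i/K_i) = 13.2/1.49 + 9.01/4.93e-06 = 1.828e+06 d.
q = Δh / Σ(b_i/K_i) = 5.84 / 1.828e+06 = 3.195e-06 m/day.
In each layer the seepage velocity is v_i = q/n_i, so the layer transit time is t_i = b_i·n_i / q:
  layer 1 (silty sand): t_1 = 13.2 × 0.23 / 3.195e-06 = 9.501e+05 d
  layer 2 (clay): t_2 = 9.01 × 0.05 / 3.195e-06 = 1.410e+05 d
Total t = Σ t_i = 1.091e+06 days = 2987 years.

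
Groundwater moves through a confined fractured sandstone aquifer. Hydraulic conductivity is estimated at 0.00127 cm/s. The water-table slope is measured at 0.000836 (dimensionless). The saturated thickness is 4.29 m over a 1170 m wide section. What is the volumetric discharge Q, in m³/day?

4.60

Convert K: 0.00127 cm/s × 864 = 1.097 m/day.
Cross-sectional area A = 1170 × 4.29 = 5019 m².
Hydraulic gradient i = 0.000836.
Darcy's law: Q = K · A · i = 1.097 × 5019 × 0.0008360 = 4.604 m³/day.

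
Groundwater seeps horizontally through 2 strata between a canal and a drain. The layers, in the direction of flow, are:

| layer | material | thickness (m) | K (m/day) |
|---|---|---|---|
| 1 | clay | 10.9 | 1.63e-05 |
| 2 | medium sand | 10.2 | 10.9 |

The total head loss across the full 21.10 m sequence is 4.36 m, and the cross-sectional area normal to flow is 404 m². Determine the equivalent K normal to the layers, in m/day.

3.16e-05

Flow is perpendicular to layering, so the layers act in series and the equivalent K is the thickness-weighted harmonic mean.
Total thickness L = 10.9 + 10.2 = 21.10 m.
Σ(b_i/K_i) = 10.9/1.63e-05 + 10.2/10.9 = 6.687e+05 d.
K_eq = L / Σ(b_i/K_i) = 21.10 / 6.687e+05 = 3.155e-05 m/day.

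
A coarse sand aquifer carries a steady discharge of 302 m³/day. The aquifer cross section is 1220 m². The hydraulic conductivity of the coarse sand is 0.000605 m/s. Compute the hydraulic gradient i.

Convert K: 0.000605 m/s × 86400 = 52.27 m/day.
From Q = K·A·i, i = Q / (K·A) = 302 / (52.27 × 1220) = 0.004736.

0.00474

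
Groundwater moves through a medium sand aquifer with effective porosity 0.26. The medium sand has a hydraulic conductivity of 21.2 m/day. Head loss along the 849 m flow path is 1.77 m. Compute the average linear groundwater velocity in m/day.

Hydraulic gradient i = Δh / L = 1.77 / 849 = 0.002085.
Darcy flux q = K · i = 21.20 × 0.002085 = 0.04420 m/day.
Seepage velocity v = q / n_e = 0.04420 / 0.26 = 0.1700 m/day.

0.170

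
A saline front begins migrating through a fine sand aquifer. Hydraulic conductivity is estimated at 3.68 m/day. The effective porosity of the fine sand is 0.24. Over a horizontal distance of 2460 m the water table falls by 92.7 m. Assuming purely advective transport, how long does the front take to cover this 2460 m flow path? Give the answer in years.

Hydraulic gradient i = Δh / L = 92.7 / 2460 = 0.03768.
Darcy flux q = K · i = 3.680 × 0.03768 = 0.1387 m/day.
Seepage velocity v = q / n_e = 0.1387 / 0.24 = 0.5778 m/day.
Travel time t = L / v = 2460 / 0.5778 = 4257 days = 11.66 years.

11.7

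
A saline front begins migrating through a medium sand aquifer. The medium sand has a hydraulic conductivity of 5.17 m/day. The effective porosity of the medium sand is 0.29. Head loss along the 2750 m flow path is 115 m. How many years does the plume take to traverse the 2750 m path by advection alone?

10.1

Hydraulic gradient i = Δh / L = 115 / 2750 = 0.04182.
Darcy flux q = K · i = 5.170 × 0.04182 = 0.2162 m/day.
Seepage velocity v = q / n_e = 0.2162 / 0.29 = 0.7455 m/day.
Travel time t = L / v = 2750 / 0.7455 = 3689 days = 10.10 years.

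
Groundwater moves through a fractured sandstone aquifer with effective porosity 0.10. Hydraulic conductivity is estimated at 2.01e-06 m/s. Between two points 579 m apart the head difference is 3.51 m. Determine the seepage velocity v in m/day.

Convert K: 2.01e-06 m/s × 86400 = 0.1737 m/day.
Hydraulic gradient i = Δh / L = 3.51 / 579 = 0.006062.
Darcy flux q = K · i = 0.1737 × 0.006062 = 0.001053 m/day.
Seepage velocity v = q / n_e = 0.001053 / 0.10 = 0.01053 m/day.

0.0105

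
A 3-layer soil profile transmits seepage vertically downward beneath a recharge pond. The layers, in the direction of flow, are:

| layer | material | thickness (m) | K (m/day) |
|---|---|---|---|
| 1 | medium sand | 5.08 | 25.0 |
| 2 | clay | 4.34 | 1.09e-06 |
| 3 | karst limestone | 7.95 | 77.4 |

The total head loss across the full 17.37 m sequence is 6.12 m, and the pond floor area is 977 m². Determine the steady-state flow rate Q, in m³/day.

Flow is perpendicular to layering, so the layers act in series and the equivalent K is the thickness-weighted harmonic mean.
Total thickness L = 5.08 + 4.34 + 7.95 = 17.37 m.
Σ(b_i/K_i) = 5.08/25.0 + 4.34/1.09e-06 + 7.95/77.4 = 3.982e+06 d.
K_eq = L / Σ(b_i/K_i) = 17.37 / 3.982e+06 = 4.363e-06 m/day.
Q = K_eq · A · (Δh/L) = 4.363e-06 × 977 × (6.12/17.37) = 0.001502 m³/day.

0.00150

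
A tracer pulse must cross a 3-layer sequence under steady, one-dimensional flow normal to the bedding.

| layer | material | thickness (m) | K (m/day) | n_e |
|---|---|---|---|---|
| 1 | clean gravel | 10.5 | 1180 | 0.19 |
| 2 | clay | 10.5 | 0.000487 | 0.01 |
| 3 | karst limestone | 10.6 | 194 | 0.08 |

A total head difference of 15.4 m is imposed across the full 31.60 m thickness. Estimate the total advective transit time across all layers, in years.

11.3

With flow normal to the layers, continuity requires the same specific discharge q through every layer.
Σ(b_i/K_i) = 10.5/1180 + 10.5/0.000487 + 10.6/194 = 21561 d.
q = Δh / Σ(b_i/K_i) = 15.4 / 21561 = 0.0007143 m/day.
In each layer the seepage velocity is v_i = q/n_i, so the layer transit time is t_i = b_i·n_i / q:
  layer 1 (clean gravel): t_1 = 10.5 × 0.19 / 0.0007143 = 2793 d
  layer 2 (clay): t_2 = 10.5 × 0.01 / 0.0007143 = 147.0 d
  layer 3 (karst limestone): t_3 = 10.6 × 0.08 / 0.0007143 = 1187 d
Total t = Σ t_i = 4127 days = 11.30 years.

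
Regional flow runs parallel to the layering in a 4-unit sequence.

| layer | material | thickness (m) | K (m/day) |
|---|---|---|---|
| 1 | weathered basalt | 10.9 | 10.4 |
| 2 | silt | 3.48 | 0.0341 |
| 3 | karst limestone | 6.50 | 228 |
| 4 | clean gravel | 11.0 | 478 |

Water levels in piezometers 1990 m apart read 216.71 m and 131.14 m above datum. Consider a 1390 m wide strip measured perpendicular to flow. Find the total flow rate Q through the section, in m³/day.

Flow is parallel to layering, so each bed carries its own Darcy discharge and the transmissivities add.
Σ(K_i·b_i) = 10.4×10.9 + 0.0341×3.48 + 228×6.50 + 478×11.0 = 6853 m²/day.
Hydraulic gradient i = (216.71 − 131.14) / 1990 = 85.57 / 1990 = 0.04300.
Q = Σ(K_i·b_i) · W · i = 6853 × 1390 × 0.04300 = 4.096e+05 m³/day.

410000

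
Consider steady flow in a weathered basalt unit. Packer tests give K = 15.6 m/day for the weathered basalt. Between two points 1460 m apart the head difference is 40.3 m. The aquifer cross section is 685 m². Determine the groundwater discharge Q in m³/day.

Hydraulic gradient i = Δh / L = 40.3 / 1460 = 0.02760.
Darcy's law: Q = K · A · i = 15.60 × 685.0 × 0.02760 = 295.0 m³/day.

295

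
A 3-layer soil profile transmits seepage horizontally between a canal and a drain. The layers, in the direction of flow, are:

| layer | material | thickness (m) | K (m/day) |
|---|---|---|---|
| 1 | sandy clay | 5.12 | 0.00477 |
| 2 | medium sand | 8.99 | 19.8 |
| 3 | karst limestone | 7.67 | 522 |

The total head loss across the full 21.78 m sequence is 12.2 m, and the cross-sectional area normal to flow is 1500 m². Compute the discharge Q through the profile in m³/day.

17.0

Flow is perpendicular to layering, so the layers act in series and the equivalent K is the thickness-weighted harmonic mean.
Total thickness L = 5.12 + 8.99 + 7.67 = 21.78 m.
Σ(b_i/K_i) = 5.12/0.00477 + 8.99/19.8 + 7.67/522 = 1074 d.
K_eq = L / Σ(b_i/K_i) = 21.78 / 1074 = 0.02028 m/day.
Q = K_eq · A · (Δh/L) = 0.02028 × 1500 × (12.2/21.78) = 17.04 m³/day.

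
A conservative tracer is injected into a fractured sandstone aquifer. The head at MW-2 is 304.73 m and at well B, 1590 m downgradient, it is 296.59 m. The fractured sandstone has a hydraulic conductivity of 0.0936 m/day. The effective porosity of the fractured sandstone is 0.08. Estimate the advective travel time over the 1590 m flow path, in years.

727

Hydraulic gradient i = (304.73 − 296.59) / 1590 = 8.14 / 1590 = 0.005119.
Darcy flux q = K · i = 0.09360 × 0.005119 = 0.0004792 m/day.
Seepage velocity v = q / n_e = 0.0004792 / 0.08 = 0.005990 m/day.
Travel time t = L / v = 1590 / 0.005990 = 2.655e+05 days = 726.8 years.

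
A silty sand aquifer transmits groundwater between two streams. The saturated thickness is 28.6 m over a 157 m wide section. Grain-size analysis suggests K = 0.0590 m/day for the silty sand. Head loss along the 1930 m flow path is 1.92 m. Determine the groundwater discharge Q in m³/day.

0.264

Cross-sectional area A = 157 × 28.6 = 4490 m².
Hydraulic gradient i = Δh / L = 1.92 / 1930 = 0.0009948.
Darcy's law: Q = K · A · i = 0.05900 × 4490 × 0.0009948 = 0.2635 m³/day.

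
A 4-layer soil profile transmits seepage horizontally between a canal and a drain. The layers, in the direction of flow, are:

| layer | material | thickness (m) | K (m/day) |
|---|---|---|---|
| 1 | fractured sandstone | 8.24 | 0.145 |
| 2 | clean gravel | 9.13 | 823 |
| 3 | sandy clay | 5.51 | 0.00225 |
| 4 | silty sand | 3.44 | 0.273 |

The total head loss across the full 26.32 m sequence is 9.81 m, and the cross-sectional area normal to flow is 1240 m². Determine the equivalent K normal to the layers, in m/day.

0.0105

Flow is perpendicular to layering, so the layers act in series and the equivalent K is the thickness-weighted harmonic mean.
Total thickness L = 8.24 + 9.13 + 5.51 + 3.44 = 26.32 m.
Σ(b_i/K_i) = 8.24/0.145 + 9.13/823 + 5.51/0.00225 + 3.44/0.273 = 2518 d.
K_eq = L / Σ(b_i/K_i) = 26.32 / 2518 = 0.01045 m/day.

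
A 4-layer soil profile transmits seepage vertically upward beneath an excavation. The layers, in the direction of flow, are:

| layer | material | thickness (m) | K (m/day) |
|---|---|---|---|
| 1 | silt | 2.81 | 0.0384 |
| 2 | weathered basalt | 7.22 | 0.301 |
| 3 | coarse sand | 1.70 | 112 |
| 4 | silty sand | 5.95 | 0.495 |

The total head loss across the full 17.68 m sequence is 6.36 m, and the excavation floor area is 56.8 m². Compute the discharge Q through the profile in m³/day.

3.31

Flow is perpendicular to layering, so the layers act in series and the equivalent K is the thickness-weighted harmonic mean.
Total thickness L = 2.81 + 7.22 + 1.70 + 5.95 = 17.68 m.
Σ(b_i/K_i) = 2.81/0.0384 + 7.22/0.301 + 1.70/112 + 5.95/0.495 = 109.2 d.
K_eq = L / Σ(b_i/K_i) = 17.68 / 109.2 = 0.1619 m/day.
Q = K_eq · A · (Δh/L) = 0.1619 × 56.8 × (6.36/17.68) = 3.308 m³/day.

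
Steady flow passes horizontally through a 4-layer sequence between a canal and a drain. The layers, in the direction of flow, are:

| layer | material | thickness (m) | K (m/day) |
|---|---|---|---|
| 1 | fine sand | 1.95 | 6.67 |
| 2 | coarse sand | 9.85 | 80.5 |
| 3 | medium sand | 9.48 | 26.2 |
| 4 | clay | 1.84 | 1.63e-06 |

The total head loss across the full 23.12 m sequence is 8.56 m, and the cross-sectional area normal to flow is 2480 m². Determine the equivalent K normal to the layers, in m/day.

Flow is perpendicular to layering, so the layers act in series and the equivalent K is the thickness-weighted harmonic mean.
Total thickness L = 1.95 + 9.85 + 9.48 + 1.84 = 23.12 m.
Σ(b_i/K_i) = 1.95/6.67 + 9.85/80.5 + 9.48/26.2 + 1.84/1.63e-06 = 1.129e+06 d.
K_eq = L / Σ(b_i/K_i) = 23.12 / 1.129e+06 = 2.048e-05 m/day.

2.05e-05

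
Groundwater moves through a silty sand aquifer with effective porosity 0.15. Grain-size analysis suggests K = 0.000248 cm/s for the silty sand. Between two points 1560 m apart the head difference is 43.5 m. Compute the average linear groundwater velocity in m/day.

0.0398

Convert K: 0.000248 cm/s × 864 = 0.2143 m/day.
Hydraulic gradient i = Δh / L = 43.5 / 1560 = 0.02788.
Darcy flux q = K · i = 0.2143 × 0.02788 = 0.005975 m/day.
Seepage velocity v = q / n_e = 0.005975 / 0.15 = 0.03983 m/day.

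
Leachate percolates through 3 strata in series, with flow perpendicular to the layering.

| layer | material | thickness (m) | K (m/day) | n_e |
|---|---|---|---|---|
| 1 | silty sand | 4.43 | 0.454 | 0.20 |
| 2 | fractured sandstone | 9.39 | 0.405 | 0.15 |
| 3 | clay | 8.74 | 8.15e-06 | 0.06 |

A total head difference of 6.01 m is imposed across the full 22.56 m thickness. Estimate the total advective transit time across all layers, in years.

1380

With flow normal to the layers, continuity requires the same specific discharge q through every layer.
Σ(b_i/K_i) = 4.43/0.454 + 9.39/0.405 + 8.74/8.15e-06 = 1.072e+06 d.
q = Δh / Σ(b_i/K_i) = 6.01 / 1.072e+06 = 5.604e-06 m/day.
In each layer the seepage velocity is v_i = q/n_i, so the layer transit time is t_i = b_i·n_i / q:
  layer 1 (silty sand): t_1 = 4.43 × 0.20 / 5.604e-06 = 1.581e+05 d
  layer 2 (fractured sandstone): t_2 = 9.39 × 0.15 / 5.604e-06 = 2.513e+05 d
  layer 3 (clay): t_3 = 8.74 × 0.06 / 5.604e-06 = 93574 d
Total t = Σ t_i = 5.030e+05 days = 1377 years.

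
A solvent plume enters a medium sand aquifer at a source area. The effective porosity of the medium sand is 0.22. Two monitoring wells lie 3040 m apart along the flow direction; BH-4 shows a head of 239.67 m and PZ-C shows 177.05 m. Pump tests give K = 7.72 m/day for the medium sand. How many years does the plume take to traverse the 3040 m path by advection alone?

11.5

Hydraulic gradient i = (239.67 − 177.05) / 3040 = 62.62 / 3040 = 0.02060.
Darcy flux q = K · i = 7.720 × 0.02060 = 0.1590 m/day.
Seepage velocity v = q / n_e = 0.1590 / 0.22 = 0.7228 m/day.
Travel time t = L / v = 3040 / 0.7228 = 4206 days = 11.51 years.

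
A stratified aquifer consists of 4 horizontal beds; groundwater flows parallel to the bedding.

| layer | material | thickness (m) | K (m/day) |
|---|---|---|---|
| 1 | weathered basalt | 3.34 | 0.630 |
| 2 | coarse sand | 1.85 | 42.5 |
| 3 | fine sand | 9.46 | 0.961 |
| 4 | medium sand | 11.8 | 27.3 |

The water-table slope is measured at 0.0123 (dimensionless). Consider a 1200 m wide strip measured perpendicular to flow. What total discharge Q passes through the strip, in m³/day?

6080

Flow is parallel to layering, so each bed carries its own Darcy discharge and the transmissivities add.
Σ(K_i·b_i) = 0.630×3.34 + 42.5×1.85 + 0.961×9.46 + 27.3×11.8 = 412.0 m²/day.
Hydraulic gradient i = 0.0123.
Q = Σ(K_i·b_i) · W · i = 412.0 × 1200 × 0.01230 = 6081 m³/day.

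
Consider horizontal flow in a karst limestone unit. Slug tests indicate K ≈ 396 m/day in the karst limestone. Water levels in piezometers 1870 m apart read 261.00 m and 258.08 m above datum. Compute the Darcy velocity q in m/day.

0.618

Hydraulic gradient i = (261.00 − 258.08) / 1870 = 2.92 / 1870 = 0.001561.
Specific discharge q = K · i = 396.0 × 0.001561 = 0.6184 m/day.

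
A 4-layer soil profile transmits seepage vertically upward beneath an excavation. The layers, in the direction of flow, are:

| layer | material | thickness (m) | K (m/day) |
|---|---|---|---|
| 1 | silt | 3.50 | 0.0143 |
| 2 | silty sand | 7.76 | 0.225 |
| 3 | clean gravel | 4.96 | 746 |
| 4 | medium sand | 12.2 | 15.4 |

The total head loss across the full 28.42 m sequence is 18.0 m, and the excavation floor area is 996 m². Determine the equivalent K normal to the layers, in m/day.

Flow is perpendicular to layering, so the layers act in series and the equivalent K is the thickness-weighted harmonic mean.
Total thickness L = 3.50 + 7.76 + 4.96 + 12.2 = 28.42 m.
Σ(b_i/K_i) = 3.50/0.0143 + 7.76/0.225 + 4.96/746 + 12.2/15.4 = 280.0 d.
K_eq = L / Σ(b_i/K_i) = 28.42 / 280.0 = 0.1015 m/day.

0.101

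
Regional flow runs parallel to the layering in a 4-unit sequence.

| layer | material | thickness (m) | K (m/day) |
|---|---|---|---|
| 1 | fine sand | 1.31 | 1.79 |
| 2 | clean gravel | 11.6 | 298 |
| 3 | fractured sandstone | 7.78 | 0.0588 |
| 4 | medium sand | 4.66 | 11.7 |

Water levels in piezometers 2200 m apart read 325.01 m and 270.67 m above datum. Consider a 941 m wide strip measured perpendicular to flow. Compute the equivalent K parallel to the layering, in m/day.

139

Flow is parallel to layering, so each bed carries its own Darcy discharge and the transmissivities add.
Σ(K_i·b_i) = 1.79×1.31 + 298×11.6 + 0.0588×7.78 + 11.7×4.66 = 3514 m²/day.
Total thickness b = 25.35 m, so K_eq = Σ(K_i·b_i)/b = 138.6 m/day.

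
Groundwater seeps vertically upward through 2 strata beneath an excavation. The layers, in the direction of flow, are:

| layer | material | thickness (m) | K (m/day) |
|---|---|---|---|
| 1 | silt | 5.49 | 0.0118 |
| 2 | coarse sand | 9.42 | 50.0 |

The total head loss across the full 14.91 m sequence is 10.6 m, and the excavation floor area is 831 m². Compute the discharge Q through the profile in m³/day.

18.9

Flow is perpendicular to layering, so the layers act in series and the equivalent K is the thickness-weighted harmonic mean.
Total thickness L = 5.49 + 9.42 = 14.91 m.
Σ(b_i/K_i) = 5.49/0.0118 + 9.42/50.0 = 465.4 d.
K_eq = L / Σ(b_i/K_i) = 14.91 / 465.4 = 0.03203 m/day.
Q = K_eq · A · (Δh/L) = 0.03203 × 831 × (10.6/14.91) = 18.93 m³/day.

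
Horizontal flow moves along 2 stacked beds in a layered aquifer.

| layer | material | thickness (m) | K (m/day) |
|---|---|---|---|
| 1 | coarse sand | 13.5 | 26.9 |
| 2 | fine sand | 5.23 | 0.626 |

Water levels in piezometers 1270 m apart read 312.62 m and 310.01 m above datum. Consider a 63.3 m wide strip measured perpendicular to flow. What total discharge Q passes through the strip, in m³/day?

47.7

Flow is parallel to layering, so each bed carries its own Darcy discharge and the transmissivities add.
Σ(K_i·b_i) = 26.9×13.5 + 0.626×5.23 = 366.4 m²/day.
Hydraulic gradient i = (312.62 − 310.01) / 1270 = 2.61 / 1270 = 0.002055.
Q = Σ(K_i·b_i) · W · i = 366.4 × 63.3 × 0.002055 = 47.67 m³/day.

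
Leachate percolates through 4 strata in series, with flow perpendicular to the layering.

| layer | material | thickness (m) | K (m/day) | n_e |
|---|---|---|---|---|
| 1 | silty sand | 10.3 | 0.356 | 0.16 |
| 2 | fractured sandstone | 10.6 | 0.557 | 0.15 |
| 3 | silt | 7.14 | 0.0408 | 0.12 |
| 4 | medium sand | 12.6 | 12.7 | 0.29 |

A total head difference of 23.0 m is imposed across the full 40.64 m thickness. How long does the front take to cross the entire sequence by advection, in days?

With flow normal to the layers, continuity requires the same specific discharge q through every layer.
Σ(b_i/K_i) = 10.3/0.356 + 10.6/0.557 + 7.14/0.0408 + 12.6/12.7 = 224.0 d.
q = Δh / Σ(b_i/K_i) = 23.0 / 224.0 = 0.1027 m/day.
In each layer the seepage velocity is v_i = q/n_i, so the layer transit time is t_i = b_i·n_i / q:
  layer 1 (silty sand): t_1 = 10.3 × 0.16 / 0.1027 = 16.05 d
  layer 2 (fractured sandstone): t_2 = 10.6 × 0.15 / 0.1027 = 15.48 d
  layer 3 (silt): t_3 = 7.14 × 0.12 / 0.1027 = 8.343 d
  layer 4 (medium sand): t_4 = 12.6 × 0.29 / 0.1027 = 35.58 d
Total t = Σ t_i = 75.45 days.

75.5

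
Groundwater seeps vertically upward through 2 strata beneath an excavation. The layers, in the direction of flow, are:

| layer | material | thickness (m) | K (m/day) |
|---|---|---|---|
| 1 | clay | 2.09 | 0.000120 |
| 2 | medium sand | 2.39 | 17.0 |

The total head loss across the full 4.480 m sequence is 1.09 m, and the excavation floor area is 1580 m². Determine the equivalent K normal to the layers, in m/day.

Flow is perpendicular to layering, so the layers act in series and the equivalent K is the thickness-weighted harmonic mean.
Total thickness L = 2.09 + 2.39 = 4.480 m.
Σ(b_i/K_i) = 2.09/0.000120 + 2.39/17.0 = 17417 d.
K_eq = L / Σ(b_i/K_i) = 4.480 / 17417 = 0.0002572 m/day.

0.000257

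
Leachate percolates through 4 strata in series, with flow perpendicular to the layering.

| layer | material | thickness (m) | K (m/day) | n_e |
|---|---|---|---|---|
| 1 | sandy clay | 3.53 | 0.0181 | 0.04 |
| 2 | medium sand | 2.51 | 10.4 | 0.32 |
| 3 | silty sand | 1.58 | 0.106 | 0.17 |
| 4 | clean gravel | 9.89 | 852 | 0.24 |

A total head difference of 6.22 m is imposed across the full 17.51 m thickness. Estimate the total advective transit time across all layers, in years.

With flow normal to the layers, continuity requires the same specific discharge q through every layer.
Σ(b_i/K_i) = 3.53/0.0181 + 2.51/10.4 + 1.58/0.106 + 9.89/852 = 210.2 d.
q = Δh / Σ(b_i/K_i) = 6.22 / 210.2 = 0.02959 m/day.
In each layer the seepage velocity is v_i = q/n_i, so the layer transit time is t_i = b_i·n_i / q:
  layer 1 (sandy clay): t_1 = 3.53 × 0.04 / 0.02959 = 4.771 d
  layer 2 (medium sand): t_2 = 2.51 × 0.32 / 0.02959 = 27.14 d
  layer 3 (silty sand): t_3 = 1.58 × 0.17 / 0.02959 = 9.077 d
  layer 4 (clean gravel): t_4 = 9.89 × 0.24 / 0.02959 = 80.21 d
Total t = Σ t_i = 121.2 days = 0.3318 years.

0.332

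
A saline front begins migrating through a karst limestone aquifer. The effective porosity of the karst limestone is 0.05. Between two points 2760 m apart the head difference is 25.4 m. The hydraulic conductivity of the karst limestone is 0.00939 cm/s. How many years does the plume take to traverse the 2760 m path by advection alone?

Convert K: 0.00939 cm/s × 864 = 8.113 m/day.
Hydraulic gradient i = Δh / L = 25.4 / 2760 = 0.009203.
Darcy flux q = K · i = 8.113 × 0.009203 = 0.07466 m/day.
Seepage velocity v = q / n_e = 0.07466 / 0.05 = 1.493 m/day.
Travel time t = L / v = 2760 / 1.493 = 1848 days = 5.060 years.

5.06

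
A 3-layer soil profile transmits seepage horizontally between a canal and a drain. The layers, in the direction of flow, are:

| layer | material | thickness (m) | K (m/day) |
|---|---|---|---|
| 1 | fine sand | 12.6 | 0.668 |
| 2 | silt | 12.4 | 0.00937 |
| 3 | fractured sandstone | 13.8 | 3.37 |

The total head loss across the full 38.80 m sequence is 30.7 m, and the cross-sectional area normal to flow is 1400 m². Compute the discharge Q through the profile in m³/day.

Flow is perpendicular to layering, so the layers act in series and the equivalent K is the thickness-weighted harmonic mean.
Total thickness L = 12.6 + 12.4 + 13.8 = 38.80 m.
Σ(b_i/K_i) = 12.6/0.668 + 12.4/0.00937 + 13.8/3.37 = 1346 d.
K_eq = L / Σ(b_i/K_i) = 38.80 / 1346 = 0.02882 m/day.
Q = K_eq · A · (Δh/L) = 0.02882 × 1400 × (30.7/38.80) = 31.92 m³/day.

31.9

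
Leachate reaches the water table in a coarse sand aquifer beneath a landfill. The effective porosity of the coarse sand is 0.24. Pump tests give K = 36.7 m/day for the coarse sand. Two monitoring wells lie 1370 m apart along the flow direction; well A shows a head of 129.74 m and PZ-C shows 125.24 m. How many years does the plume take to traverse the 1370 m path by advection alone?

7.47

Hydraulic gradient i = (129.74 − 125.24) / 1370 = 4.5 / 1370 = 0.003285.
Darcy flux q = K · i = 36.70 × 0.003285 = 0.1205 m/day.
Seepage velocity v = q / n_e = 0.1205 / 0.24 = 0.5023 m/day.
Travel time t = L / v = 1370 / 0.5023 = 2728 days = 7.468 years.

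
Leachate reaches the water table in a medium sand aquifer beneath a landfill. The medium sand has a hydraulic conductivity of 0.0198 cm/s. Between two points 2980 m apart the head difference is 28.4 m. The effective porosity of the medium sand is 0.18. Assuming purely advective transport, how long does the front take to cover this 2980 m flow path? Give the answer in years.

9.01

Convert K: 0.0198 cm/s × 864 = 17.11 m/day.
Hydraulic gradient i = Δh / L = 28.4 / 2980 = 0.009530.
Darcy flux q = K · i = 17.11 × 0.009530 = 0.1630 m/day.
Seepage velocity v = q / n_e = 0.1630 / 0.18 = 0.9058 m/day.
Travel time t = L / v = 2980 / 0.9058 = 3290 days = 9.008 years.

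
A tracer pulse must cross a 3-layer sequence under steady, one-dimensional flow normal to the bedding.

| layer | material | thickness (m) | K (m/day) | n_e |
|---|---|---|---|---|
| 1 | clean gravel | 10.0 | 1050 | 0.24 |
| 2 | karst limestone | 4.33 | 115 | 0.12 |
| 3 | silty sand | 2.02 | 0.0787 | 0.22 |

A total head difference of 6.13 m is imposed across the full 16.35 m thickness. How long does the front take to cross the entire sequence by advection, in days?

With flow normal to the layers, continuity requires the same specific discharge q through every layer.
Σ(b_i/K_i) = 10.0/1050 + 4.33/115 + 2.02/0.0787 = 25.71 d.
q = Δh / Σ(b_i/K_i) = 6.13 / 25.71 = 0.2384 m/day.
In each layer the seepage velocity is v_i = q/n_i, so the layer transit time is t_i = b_i·n_i / q:
  layer 1 (clean gravel): t_1 = 10.0 × 0.24 / 0.2384 = 10.07 d
  layer 2 (karst limestone): t_2 = 4.33 × 0.12 / 0.2384 = 2.180 d
  layer 3 (silty sand): t_3 = 2.02 × 0.22 / 0.2384 = 1.864 d
Total t = Σ t_i = 14.11 days.

14.1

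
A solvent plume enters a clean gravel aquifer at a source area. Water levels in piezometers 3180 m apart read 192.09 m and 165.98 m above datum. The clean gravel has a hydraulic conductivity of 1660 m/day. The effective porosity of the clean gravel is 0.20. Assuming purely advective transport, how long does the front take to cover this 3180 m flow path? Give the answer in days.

46.7

Hydraulic gradient i = (192.09 − 165.98) / 3180 = 26.11 / 3180 = 0.008211.
Darcy flux q = K · i = 1660 × 0.008211 = 13.63 m/day.
Seepage velocity v = q / n_e = 13.63 / 0.20 = 68.15 m/day.
Travel time t = L / v = 3180 / 68.15 = 46.66 days.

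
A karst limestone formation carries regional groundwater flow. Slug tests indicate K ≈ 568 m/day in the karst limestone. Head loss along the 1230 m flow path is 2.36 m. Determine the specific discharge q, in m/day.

Hydraulic gradient i = Δh / L = 2.36 / 1230 = 0.001919.
Specific discharge q = K · i = 568.0 × 0.001919 = 1.090 m/day.

1.09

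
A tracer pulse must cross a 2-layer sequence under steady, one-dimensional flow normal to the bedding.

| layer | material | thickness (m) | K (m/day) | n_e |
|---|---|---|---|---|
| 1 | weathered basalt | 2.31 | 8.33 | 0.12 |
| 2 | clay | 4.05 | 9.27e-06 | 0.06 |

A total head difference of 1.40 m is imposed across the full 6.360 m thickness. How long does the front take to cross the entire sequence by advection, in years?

444

With flow normal to the layers, continuity requires the same specific discharge q through every layer.
Σ(b_i/K_i) = 2.31/8.33 + 4.05/9.27e-06 = 4.369e+05 d.
q = Δh / Σ(b_i/K_i) = 1.40 / 4.369e+05 = 3.204e-06 m/day.
In each layer the seepage velocity is v_i = q/n_i, so the layer transit time is t_i = b_i·n_i / q:
  layer 1 (weathered basalt): t_1 = 2.31 × 0.12 / 3.204e-06 = 86505 d
  layer 2 (clay): t_2 = 4.05 × 0.06 / 3.204e-06 = 75832 d
Total t = Σ t_i = 1.623e+05 days = 444.5 years.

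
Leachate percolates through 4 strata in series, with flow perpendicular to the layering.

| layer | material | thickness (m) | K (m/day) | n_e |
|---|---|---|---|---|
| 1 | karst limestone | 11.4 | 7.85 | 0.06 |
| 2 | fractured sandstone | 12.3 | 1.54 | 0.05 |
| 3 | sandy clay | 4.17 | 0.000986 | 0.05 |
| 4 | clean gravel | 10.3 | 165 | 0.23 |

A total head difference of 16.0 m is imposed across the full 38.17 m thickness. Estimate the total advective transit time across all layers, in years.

With flow normal to the layers, continuity requires the same specific discharge q through every layer.
Σ(b_i/K_i) = 11.4/7.85 + 12.3/1.54 + 4.17/0.000986 + 10.3/165 = 4239 d.
q = Δh / Σ(b_i/K_i) = 16.0 / 4239 = 0.003775 m/day.
In each layer the seepage velocity is v_i = q/n_i, so the layer transit time is t_i = b_i·n_i / q:
  layer 1 (karst limestone): t_1 = 11.4 × 0.06 / 0.003775 = 181.2 d
  layer 2 (fractured sandstone): t_2 = 12.3 × 0.05 / 0.003775 = 162.9 d
  layer 3 (sandy clay): t_3 = 4.17 × 0.05 / 0.003775 = 55.24 d
  layer 4 (clean gravel): t_4 = 10.3 × 0.23 / 0.003775 = 627.6 d
Total t = Σ t_i = 1027 days = 2.812 years.

2.81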